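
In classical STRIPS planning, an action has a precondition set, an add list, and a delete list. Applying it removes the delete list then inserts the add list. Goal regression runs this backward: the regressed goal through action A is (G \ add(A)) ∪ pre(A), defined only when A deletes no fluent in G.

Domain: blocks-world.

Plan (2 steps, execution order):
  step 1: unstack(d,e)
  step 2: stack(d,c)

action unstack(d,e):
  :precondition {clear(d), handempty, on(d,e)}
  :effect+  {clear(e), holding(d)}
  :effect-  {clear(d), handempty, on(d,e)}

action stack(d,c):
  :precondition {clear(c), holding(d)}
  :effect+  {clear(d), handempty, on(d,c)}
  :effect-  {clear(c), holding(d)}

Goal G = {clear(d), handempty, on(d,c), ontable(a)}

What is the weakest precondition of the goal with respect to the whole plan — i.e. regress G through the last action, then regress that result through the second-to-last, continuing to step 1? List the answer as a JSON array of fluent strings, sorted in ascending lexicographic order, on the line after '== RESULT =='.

Regress step by step:
  through step 2 (stack(d,c)): drop {clear(d), handempty, on(d,c)}, keep {ontable(a)}, require {clear(c), holding(d)}
    → {clear(c), holding(d), ontable(a)}
  through step 1 (unstack(d,e)): drop {holding(d)}, keep {clear(c), ontable(a)}, require {clear(d), handempty, on(d,e)}
    → {clear(c), clear(d), handempty, on(d,e), ontable(a)}

== RESULT ==
["clear(c)", "clear(d)", "handempty", "on(d,e)", "ontable(a)"]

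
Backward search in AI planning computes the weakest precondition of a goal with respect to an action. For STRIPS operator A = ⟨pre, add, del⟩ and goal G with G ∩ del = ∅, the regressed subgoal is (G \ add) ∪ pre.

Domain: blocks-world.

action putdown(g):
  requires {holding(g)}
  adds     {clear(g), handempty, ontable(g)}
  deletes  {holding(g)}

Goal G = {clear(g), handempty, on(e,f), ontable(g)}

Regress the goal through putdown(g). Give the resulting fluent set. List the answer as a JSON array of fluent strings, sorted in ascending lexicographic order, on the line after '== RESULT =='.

Regress:
  G ∩ del = {}  (empty — regression defined)
  G \ add = {clear(g), handempty, on(e,f), ontable(g)} \ {clear(g), handempty, ontable(g)} = {on(e,f)}
  ∪ pre   = {on(e,f)} ∪ {holding(g)}
          = {holding(g), on(e,f)}

== RESULT ==
["holding(g)", "on(e,f)"]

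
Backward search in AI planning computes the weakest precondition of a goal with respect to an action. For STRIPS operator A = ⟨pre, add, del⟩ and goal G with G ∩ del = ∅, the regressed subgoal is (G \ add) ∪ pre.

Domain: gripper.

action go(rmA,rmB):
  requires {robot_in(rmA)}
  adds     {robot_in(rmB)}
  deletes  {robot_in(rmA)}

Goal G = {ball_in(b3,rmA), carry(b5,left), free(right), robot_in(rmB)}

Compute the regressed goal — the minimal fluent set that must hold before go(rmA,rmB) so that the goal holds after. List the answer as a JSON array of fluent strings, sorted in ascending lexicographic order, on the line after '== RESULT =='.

Compute (G \ add) ∪ pre:
  G ∩ del = {}  (empty — regression defined)
  G \ add = {ball_in(b3,rmA), carry(b5,left), free(right), robot_in(rmB)} \ {robot_in(rmB)} = {ball_in(b3,rmA), carry(b5,left), free(right)}
  ∪ pre   = {ball_in(b3,rmA), carry(b5,left), free(right)} ∪ {robot_in(rmA)}
          = {ball_in(b3,rmA), carry(b5,left), free(right), robot_in(rmA)}

== RESULT ==
["ball_in(b3,rmA)", "carry(b5,left)", "free(right)", "robot_in(rmA)"]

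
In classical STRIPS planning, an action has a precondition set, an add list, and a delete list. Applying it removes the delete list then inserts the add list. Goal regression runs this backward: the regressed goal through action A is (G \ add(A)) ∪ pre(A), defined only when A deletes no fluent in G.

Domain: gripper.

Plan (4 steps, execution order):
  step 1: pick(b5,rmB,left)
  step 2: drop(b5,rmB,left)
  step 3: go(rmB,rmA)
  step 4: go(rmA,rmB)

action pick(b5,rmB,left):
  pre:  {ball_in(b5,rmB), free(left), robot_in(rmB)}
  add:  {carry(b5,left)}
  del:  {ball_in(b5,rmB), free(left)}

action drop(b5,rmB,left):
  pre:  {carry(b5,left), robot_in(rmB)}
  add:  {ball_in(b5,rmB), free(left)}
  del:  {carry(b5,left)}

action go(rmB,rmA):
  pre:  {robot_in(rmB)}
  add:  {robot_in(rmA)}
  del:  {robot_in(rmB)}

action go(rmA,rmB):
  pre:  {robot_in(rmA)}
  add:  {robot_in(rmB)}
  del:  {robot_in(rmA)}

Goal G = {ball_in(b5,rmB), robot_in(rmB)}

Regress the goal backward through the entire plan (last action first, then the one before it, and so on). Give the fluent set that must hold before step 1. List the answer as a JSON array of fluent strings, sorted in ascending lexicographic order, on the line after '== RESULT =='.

Work backward from the goal:
  through step 4 (go(rmA,rmB)): drop {robot_in(rmB)}, keep {ball_in(b5,rmB)}, require {robot_in(rmA)}
    → {ball_in(b5,rmB), robot_in(rmA)}
  through step 3 (go(rmB,rmA)): drop {robot_in(rmA)}, keep {ball_in(b5,rmB)}, require {robot_in(rmB)}
    → {ball_in(b5,rmB), robot_in(rmB)}
  through step 2 (drop(b5,rmB,left)): drop {ball_in(b5,rmB)}, keep {robot_in(rmB)}, require {carry(b5,left), robot_in(rmB)}
    → {carry(b5,left), robot_in(rmB)}
  through step 1 (pick(b5,rmB,left)): drop {carry(b5,left)}, keep {robot_in(rmB)}, require {ball_in(b5,rmB), free(left), robot_in(rmB)}
    → {ball_in(b5,rmB), free(left), robot_in(rmB)}

== RESULT ==
["ball_in(b5,rmB)", "free(left)", "robot_in(rmB)"]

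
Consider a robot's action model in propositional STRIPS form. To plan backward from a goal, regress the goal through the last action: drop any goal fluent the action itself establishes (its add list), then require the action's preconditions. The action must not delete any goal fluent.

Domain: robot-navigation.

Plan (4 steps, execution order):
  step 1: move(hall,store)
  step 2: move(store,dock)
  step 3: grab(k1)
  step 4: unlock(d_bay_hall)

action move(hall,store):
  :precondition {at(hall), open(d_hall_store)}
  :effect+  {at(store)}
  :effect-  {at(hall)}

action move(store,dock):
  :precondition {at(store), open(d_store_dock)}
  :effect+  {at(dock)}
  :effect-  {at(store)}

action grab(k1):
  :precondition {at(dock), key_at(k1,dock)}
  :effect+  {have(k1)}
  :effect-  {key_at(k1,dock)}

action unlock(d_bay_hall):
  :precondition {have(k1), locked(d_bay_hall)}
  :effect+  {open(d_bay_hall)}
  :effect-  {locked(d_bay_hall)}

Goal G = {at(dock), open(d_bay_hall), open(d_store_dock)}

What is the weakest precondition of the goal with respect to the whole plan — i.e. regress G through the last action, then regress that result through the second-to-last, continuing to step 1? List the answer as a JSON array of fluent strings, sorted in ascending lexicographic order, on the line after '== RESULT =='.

Regress step by step:
  through step 4 (unlock(d_bay_hall)): drop {open(d_bay_hall)}, keep {at(dock), open(d_store_dock)}, require {have(k1), locked(d_bay_hall)}
    → {at(dock), have(k1), locked(d_bay_hall), open(d_store_dock)}
  through step 3 (grab(k1)): drop {have(k1)}, keep {at(dock), locked(d_bay_hall), open(d_store_dock)}, require {at(dock), key_at(k1,dock)}
    → {at(dock), key_at(k1,dock), locked(d_bay_hall), open(d_store_dock)}
  through step 2 (move(store,dock)): drop {at(dock)}, keep {key_at(k1,dock), locked(d_bay_hall), open(d_store_dock)}, require {at(store), open(d_store_dock)}
    → {at(store), key_at(k1,dock), locked(d_bay_hall), open(d_store_dock)}
  through step 1 (move(hall,store)): drop {at(store)}, keep {key_at(k1,dock), locked(d_bay_hall), open(d_store_dock)}, require {at(hall), open(d_hall_store)}
    → {at(hall), key_at(k1,dock), locked(d_bay_hall), open(d_hall_store), open(d_store_dock)}

== RESULT ==
["at(hall)", "key_at(k1,dock)", "locked(d_bay_hall)", "open(d_hall_store)", "open(d_store_dock)"]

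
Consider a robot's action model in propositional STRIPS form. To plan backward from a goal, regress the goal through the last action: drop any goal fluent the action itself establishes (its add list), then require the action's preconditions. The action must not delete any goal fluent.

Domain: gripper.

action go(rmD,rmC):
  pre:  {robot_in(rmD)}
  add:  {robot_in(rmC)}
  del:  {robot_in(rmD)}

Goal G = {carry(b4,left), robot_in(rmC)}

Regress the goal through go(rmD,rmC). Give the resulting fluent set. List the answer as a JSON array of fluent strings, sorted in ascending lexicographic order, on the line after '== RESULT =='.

Compute (G \ add) ∪ pre:
  G ∩ del = {}  (empty — regression defined)
  G \ add = {carry(b4,left), robot_in(rmC)} \ {robot_in(rmC)} = {carry(b4,left)}
  ∪ pre   = {carry(b4,left)} ∪ {robot_in(rmD)}
          = {carry(b4,left), robot_in(rmD)}

== RESULT ==
["carry(b4,left)", "robot_in(rmD)"]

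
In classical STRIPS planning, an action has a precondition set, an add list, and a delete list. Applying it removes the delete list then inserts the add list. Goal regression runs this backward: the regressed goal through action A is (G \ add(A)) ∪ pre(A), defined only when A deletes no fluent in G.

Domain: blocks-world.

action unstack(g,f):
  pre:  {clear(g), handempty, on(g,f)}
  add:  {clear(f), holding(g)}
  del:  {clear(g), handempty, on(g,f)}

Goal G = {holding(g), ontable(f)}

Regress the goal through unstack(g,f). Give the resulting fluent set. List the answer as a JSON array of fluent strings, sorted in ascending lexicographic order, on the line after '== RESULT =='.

Regress:
  G ∩ del = {}  (empty — regression defined)
  G \ add = {holding(g), ontable(f)} \ {clear(f), holding(g)} = {ontable(f)}
  ∪ pre   = {ontable(f)} ∪ {clear(g), handempty, on(g,f)}
          = {clear(g), handempty, on(g,f), ontable(f)}

== RESULT ==
["clear(g)", "handempty", "on(g,f)", "ontable(f)"]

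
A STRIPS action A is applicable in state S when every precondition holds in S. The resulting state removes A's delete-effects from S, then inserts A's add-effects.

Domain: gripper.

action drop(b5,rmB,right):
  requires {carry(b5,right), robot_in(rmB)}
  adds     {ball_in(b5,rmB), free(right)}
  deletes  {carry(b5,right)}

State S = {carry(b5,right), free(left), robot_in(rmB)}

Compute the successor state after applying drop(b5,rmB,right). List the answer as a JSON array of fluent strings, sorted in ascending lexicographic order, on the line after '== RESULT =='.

Progress:
  pre ⊆ S: {carry(b5,right), robot_in(rmB)} ⊆ S  — applicable
  S \ del = {free(left), robot_in(rmB)}
  ∪ add   = {ball_in(b5,rmB), free(left), free(right), robot_in(rmB)}

== RESULT ==
["ball_in(b5,rmB)", "free(left)", "free(right)", "robot_in(rmB)"]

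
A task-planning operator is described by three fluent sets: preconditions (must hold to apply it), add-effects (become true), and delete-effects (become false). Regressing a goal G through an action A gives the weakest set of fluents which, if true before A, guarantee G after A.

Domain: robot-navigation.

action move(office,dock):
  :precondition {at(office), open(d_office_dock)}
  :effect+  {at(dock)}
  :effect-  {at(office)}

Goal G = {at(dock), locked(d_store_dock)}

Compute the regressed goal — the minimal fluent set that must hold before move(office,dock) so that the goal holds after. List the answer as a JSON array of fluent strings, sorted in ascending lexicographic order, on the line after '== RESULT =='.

Compute (G \ add) ∪ pre:
  G ∩ del = {}  (empty — regression defined)
  G \ add = {at(dock), locked(d_store_dock)} \ {at(dock)} = {locked(d_store_dock)}
  ∪ pre   = {locked(d_store_dock)} ∪ {at(office), open(d_office_dock)}
          = {at(office), locked(d_store_dock), open(d_office_dock)}

== RESULT ==
["at(office)", "locked(d_store_dock)", "open(d_office_dock)"]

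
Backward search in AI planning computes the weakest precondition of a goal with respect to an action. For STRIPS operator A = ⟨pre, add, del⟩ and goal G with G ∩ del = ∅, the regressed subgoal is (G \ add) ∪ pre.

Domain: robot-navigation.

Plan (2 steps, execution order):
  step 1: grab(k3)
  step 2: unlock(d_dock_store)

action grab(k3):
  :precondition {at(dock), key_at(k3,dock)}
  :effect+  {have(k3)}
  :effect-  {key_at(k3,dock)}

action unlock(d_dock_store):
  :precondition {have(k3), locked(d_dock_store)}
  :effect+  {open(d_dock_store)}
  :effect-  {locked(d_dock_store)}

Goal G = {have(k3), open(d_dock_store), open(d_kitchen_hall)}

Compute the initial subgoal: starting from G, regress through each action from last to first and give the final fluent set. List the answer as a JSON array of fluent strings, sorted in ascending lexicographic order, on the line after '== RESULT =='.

Work backward from the goal:
  through step 2 (unlock(d_dock_store)): drop {open(d_dock_store)}, keep {have(k3), open(d_kitchen_hall)}, require {have(k3), locked(d_dock_store)}
    → {have(k3), locked(d_dock_store), open(d_kitchen_hall)}
  through step 1 (grab(k3)): drop {have(k3)}, keep {locked(d_dock_store), open(d_kitchen_hall)}, require {at(dock), key_at(k3,dock)}
    → {at(dock), key_at(k3,dock), locked(d_dock_store), open(d_kitchen_hall)}

== RESULT ==
["at(dock)", "key_at(k3,dock)", "locked(d_dock_store)", "open(d_kitchen_hall)"]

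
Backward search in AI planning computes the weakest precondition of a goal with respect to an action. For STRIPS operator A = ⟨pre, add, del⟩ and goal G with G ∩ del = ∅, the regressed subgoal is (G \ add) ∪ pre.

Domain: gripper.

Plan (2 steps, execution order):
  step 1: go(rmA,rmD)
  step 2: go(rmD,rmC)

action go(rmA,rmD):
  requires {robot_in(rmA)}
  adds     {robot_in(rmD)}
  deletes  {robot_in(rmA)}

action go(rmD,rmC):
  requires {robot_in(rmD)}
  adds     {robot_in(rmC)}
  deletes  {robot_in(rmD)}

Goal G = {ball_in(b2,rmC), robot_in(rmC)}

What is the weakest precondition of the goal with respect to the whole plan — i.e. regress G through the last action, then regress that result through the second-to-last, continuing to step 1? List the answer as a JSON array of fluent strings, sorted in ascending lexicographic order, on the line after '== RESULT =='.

Work backward from the goal:
  through step 2 (go(rmD,rmC)): drop {robot_in(rmC)}, keep {ball_in(b2,rmC)}, require {robot_in(rmD)}
    → {ball_in(b2,rmC), robot_in(rmD)}
  through step 1 (go(rmA,rmD)): drop {robot_in(rmD)}, keep {ball_in(b2,rmC)}, require {robot_in(rmA)}
    → {ball_in(b2,rmC), robot_in(rmA)}

== RESULT ==
["ball_in(b2,rmC)", "robot_in(rmA)"]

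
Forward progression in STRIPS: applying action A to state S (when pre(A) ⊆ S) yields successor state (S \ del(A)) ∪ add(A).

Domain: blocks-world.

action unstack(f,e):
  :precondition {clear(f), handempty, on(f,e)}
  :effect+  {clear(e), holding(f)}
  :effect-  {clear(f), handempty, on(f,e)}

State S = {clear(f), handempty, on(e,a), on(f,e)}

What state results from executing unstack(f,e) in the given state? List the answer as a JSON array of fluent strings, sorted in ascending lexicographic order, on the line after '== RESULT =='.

Compute (S \ del) ∪ add:
  pre ⊆ S: {clear(f), handempty, on(f,e)} ⊆ S  — applicable
  S \ del = {on(e,a)}
  ∪ add   = {clear(e), holding(f), on(e,a)}

== RESULT ==
["clear(e)", "holding(f)", "on(e,a)"]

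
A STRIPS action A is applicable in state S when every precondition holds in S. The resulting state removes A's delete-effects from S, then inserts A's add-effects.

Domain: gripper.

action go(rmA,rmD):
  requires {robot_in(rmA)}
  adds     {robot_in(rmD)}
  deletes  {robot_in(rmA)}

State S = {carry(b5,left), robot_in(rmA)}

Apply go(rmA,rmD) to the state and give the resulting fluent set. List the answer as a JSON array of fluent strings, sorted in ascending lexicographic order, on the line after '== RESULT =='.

Compute (S \ del) ∪ add:
  pre ⊆ S: {robot_in(rmA)} ⊆ S  — applicable
  S \ del = {carry(b5,left)}
  ∪ add   = {carry(b5,left), robot_in(rmD)}

== RESULT ==
["carry(b5,left)", "robot_in(rmD)"]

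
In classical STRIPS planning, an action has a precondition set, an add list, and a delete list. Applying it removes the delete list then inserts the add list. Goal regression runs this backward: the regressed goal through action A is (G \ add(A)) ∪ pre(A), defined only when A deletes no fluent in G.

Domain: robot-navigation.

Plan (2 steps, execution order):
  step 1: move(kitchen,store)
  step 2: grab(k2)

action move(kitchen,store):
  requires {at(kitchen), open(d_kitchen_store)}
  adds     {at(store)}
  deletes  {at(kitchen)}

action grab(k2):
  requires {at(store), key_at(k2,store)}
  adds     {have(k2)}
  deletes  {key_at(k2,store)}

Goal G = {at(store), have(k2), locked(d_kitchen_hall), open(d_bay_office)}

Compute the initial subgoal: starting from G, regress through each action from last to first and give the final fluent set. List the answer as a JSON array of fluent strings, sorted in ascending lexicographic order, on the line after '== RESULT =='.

Regress step by step:
  through step 2 (grab(k2)): drop {have(k2)}, keep {at(store), locked(d_kitchen_hall), open(d_bay_office)}, require {at(store), key_at(k2,store)}
    → {at(store), key_at(k2,store), locked(d_kitchen_hall), open(d_bay_office)}
  through step 1 (move(kitchen,store)): drop {at(store)}, keep {key_at(k2,store), locked(d_kitchen_hall), open(d_bay_office)}, require {at(kitchen), open(d_kitchen_store)}
    → {at(kitchen), key_at(k2,store), locked(d_kitchen_hall), open(d_bay_office), open(d_kitchen_store)}

== RESULT ==
["at(kitchen)", "key_at(k2,store)", "locked(d_kitchen_hall)", "open(d_bay_office)", "open(d_kitchen_store)"]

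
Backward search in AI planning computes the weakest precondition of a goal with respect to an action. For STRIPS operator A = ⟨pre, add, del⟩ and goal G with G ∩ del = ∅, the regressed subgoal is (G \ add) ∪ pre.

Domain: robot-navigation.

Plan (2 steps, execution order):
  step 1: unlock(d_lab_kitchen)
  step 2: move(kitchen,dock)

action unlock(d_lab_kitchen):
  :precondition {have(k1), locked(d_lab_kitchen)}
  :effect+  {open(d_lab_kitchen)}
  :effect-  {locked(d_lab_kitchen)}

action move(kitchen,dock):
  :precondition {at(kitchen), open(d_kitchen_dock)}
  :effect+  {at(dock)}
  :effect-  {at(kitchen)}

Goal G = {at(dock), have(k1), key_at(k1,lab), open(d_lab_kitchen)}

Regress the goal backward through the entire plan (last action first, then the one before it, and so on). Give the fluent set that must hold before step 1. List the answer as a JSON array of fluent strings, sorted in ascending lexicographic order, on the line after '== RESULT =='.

Work backward from the goal:
  through step 2 (move(kitchen,dock)): drop {at(dock)}, keep {have(k1), key_at(k1,lab), open(d_lab_kitchen)}, require {at(kitchen), open(d_kitchen_dock)}
    → {at(kitchen), have(k1), key_at(k1,lab), open(d_kitchen_dock), open(d_lab_kitchen)}
  through step 1 (unlock(d_lab_kitchen)): drop {open(d_lab_kitchen)}, keep {at(kitchen), have(k1), key_at(k1,lab), open(d_kitchen_dock)}, require {have(k1), locked(d_lab_kitchen)}
    → {at(kitchen), have(k1), key_at(k1,lab), locked(d_lab_kitchen), open(d_kitchen_dock)}

== RESULT ==
["at(kitchen)", "have(k1)", "key_at(k1,lab)", "locked(d_lab_kitchen)", "open(d_kitchen_dock)"]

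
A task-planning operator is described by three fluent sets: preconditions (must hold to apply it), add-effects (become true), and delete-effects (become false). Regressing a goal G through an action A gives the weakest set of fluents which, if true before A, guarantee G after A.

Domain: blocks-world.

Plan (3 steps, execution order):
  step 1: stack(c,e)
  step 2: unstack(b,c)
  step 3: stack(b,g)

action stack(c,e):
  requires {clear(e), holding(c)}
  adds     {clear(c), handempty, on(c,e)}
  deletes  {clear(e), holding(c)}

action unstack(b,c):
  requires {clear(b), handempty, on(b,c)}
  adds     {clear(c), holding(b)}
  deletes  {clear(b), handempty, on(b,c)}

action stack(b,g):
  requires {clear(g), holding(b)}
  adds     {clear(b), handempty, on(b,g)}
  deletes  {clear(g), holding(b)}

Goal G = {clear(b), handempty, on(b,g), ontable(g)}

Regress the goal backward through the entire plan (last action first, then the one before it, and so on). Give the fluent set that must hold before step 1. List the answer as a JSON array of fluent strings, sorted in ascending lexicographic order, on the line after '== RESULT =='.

Regress step by step:
  through step 3 (stack(b,g)): drop {clear(b), handempty, on(b,g)}, keep {ontable(g)}, require {clear(g), holding(b)}
    → {clear(g), holding(b), ontable(g)}
  through step 2 (unstack(b,c)): drop {holding(b)}, keep {clear(g), ontable(g)}, require {clear(b), handempty, on(b,c)}
    → {clear(b), clear(g), handempty, on(b,c), ontable(g)}
  through step 1 (stack(c,e)): drop {handempty}, keep {clear(b), clear(g), on(b,c), ontable(g)}, require {clear(e), holding(c)}
    → {clear(b), clear(e), clear(g), holding(c), on(b,c), ontable(g)}

== RESULT ==
["clear(b)", "clear(e)", "clear(g)", "holding(c)", "on(b,c)", "ontable(g)"]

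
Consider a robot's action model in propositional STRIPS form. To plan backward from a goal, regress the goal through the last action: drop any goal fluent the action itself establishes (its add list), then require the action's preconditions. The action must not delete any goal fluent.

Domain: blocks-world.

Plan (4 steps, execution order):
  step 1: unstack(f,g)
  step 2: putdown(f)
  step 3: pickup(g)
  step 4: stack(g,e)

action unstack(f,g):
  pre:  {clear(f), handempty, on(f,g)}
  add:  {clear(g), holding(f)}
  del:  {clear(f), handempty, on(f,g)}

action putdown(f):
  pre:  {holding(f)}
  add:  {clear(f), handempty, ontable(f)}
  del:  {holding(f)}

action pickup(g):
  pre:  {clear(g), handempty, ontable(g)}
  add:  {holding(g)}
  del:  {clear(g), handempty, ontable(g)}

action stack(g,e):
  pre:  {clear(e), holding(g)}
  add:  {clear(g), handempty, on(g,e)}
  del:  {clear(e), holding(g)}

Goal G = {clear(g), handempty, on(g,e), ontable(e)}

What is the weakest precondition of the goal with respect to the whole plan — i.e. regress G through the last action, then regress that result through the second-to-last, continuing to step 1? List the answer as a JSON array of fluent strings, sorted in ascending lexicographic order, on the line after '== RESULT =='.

Work backward from the goal:
  through step 4 (stack(g,e)): drop {clear(g), handempty, on(g,e)}, keep {ontable(e)}, require {clear(e), holding(g)}
    → {clear(e), holding(g), ontable(e)}
  through step 3 (pickup(g)): drop {holding(g)}, keep {clear(e), ontable(e)}, require {clear(g), handempty, ontable(g)}
    → {clear(e), clear(g), handempty, ontable(e), ontable(g)}
  through step 2 (putdown(f)): drop {handempty}, keep {clear(e), clear(g), ontable(e), ontable(g)}, require {holding(f)}
    → {clear(e), clear(g), holding(f), ontable(e), ontable(g)}
  through step 1 (unstack(f,g)): drop {clear(g), holding(f)}, keep {clear(e), ontable(e), ontable(g)}, require {clear(f), handempty, on(f,g)}
    → {clear(e), clear(f), handempty, on(f,g), ontable(e), ontable(g)}

== RESULT ==
["clear(e)", "clear(f)", "handempty", "on(f,g)", "ontable(e)", "ontable(g)"]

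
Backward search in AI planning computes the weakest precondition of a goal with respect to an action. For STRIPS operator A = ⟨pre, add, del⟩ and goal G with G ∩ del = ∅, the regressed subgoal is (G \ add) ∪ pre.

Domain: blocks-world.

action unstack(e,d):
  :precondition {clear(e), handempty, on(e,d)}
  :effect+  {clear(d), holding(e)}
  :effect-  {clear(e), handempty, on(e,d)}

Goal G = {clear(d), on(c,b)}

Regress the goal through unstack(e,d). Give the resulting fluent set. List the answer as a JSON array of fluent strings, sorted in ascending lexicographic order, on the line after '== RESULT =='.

Compute (G \ add) ∪ pre:
  G ∩ del = {}  (empty — regression defined)
  G \ add = {clear(d), on(c,b)} \ {clear(d), holding(e)} = {on(c,b)}
  ∪ pre   = {on(c,b)} ∪ {clear(e), handempty, on(e,d)}
          = {clear(e), handempty, on(c,b), on(e,d)}

== RESULT ==
["clear(e)", "handempty", "on(c,b)", "on(e,d)"]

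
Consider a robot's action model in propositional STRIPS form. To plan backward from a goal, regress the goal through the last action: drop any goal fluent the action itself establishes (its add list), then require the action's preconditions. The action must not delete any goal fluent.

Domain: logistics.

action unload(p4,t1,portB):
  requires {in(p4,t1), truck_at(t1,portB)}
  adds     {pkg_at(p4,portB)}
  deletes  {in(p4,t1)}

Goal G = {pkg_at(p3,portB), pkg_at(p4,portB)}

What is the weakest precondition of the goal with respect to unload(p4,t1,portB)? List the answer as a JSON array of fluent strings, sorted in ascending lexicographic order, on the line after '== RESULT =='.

Regress:
  G ∩ del = {}  (empty — regression defined)
  G \ add = {pkg_at(p3,portB), pkg_at(p4,portB)} \ {pkg_at(p4,portB)} = {pkg_at(p3,portB)}
  ∪ pre   = {pkg_at(p3,portB)} ∪ {in(p4,t1), truck_at(t1,portB)}
          = {in(p4,t1), pkg_at(p3,portB), truck_at(t1,portB)}

== RESULT ==
["in(p4,t1)", "pkg_at(p3,portB)", "truck_at(t1,portB)"]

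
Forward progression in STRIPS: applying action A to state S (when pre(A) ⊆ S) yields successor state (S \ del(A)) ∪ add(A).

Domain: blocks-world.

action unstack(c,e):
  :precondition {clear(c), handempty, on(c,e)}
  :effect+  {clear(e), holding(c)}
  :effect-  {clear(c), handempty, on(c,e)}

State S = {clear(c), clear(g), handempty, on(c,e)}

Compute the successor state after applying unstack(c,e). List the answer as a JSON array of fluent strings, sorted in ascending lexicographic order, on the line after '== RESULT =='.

Progress:
  pre ⊆ S: {clear(c), handempty, on(c,e)} ⊆ S  — applicable
  S \ del = {clear(g)}
  ∪ add   = {clear(e), clear(g), holding(c)}

== RESULT ==
["clear(e)", "clear(g)", "holding(c)"]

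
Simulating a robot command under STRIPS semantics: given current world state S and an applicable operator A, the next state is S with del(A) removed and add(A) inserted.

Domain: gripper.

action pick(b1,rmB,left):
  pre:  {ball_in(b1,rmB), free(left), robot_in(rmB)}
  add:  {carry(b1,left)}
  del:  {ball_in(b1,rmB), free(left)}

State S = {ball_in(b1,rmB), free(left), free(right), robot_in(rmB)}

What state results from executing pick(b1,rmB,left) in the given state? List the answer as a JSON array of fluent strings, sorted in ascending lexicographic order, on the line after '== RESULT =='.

Compute (S \ del) ∪ add:
  pre ⊆ S: {ball_in(b1,rmB), free(left), robot_in(rmB)} ⊆ S  — applicable
  S \ del = {free(right), robot_in(rmB)}
  ∪ add   = {carry(b1,left), free(right), robot_in(rmB)}

== RESULT ==
["carry(b1,left)", "free(right)", "robot_in(rmB)"]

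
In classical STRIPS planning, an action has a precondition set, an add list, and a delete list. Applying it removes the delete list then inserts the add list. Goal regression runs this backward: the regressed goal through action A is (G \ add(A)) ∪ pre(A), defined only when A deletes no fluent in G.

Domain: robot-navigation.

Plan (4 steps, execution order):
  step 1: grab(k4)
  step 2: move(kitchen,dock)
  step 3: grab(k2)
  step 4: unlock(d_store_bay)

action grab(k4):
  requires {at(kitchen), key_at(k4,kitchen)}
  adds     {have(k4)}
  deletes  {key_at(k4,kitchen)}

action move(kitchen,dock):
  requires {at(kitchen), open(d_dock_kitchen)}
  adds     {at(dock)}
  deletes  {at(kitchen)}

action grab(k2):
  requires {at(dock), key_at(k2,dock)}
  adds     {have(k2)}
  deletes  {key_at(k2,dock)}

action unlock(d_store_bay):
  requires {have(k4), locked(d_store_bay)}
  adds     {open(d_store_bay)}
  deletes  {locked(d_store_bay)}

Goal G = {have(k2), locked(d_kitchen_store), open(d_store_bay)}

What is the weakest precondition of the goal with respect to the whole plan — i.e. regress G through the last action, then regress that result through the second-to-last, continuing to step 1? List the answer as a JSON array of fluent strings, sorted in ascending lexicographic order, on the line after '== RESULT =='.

Regress step by step:
  through step 4 (unlock(d_store_bay)): drop {open(d_store_bay)}, keep {have(k2), locked(d_kitchen_store)}, require {have(k4), locked(d_store_bay)}
    → {have(k2), have(k4), locked(d_kitchen_store), locked(d_store_bay)}
  through step 3 (grab(k2)): drop {have(k2)}, keep {have(k4), locked(d_kitchen_store), locked(d_store_bay)}, require {at(dock), key_at(k2,dock)}
    → {at(dock), have(k4), key_at(k2,dock), locked(d_kitchen_store), locked(d_store_bay)}
  through step 2 (move(kitchen,dock)): drop {at(dock)}, keep {have(k4), key_at(k2,dock), locked(d_kitchen_store), locked(d_store_bay)}, require {at(kitchen), open(d_dock_kitchen)}
    → {at(kitchen), have(k4), key_at(k2,dock), locked(d_kitchen_store), locked(d_store_bay), open(d_dock_kitchen)}
  through step 1 (grab(k4)): drop {have(k4)}, keep {at(kitchen), key_at(k2,dock), locked(d_kitchen_store), locked(d_store_bay), open(d_dock_kitchen)}, require {at(kitchen), key_at(k4,kitchen)}
    → {at(kitchen), key_at(k2,dock), key_at(k4,kitchen), locked(d_kitchen_store), locked(d_store_bay), open(d_dock_kitchen)}

== RESULT ==
["at(kitchen)", "key_at(k2,dock)", "key_at(k4,kitchen)", "locked(d_kitchen_store)", "locked(d_store_bay)", "open(d_dock_kitchen)"]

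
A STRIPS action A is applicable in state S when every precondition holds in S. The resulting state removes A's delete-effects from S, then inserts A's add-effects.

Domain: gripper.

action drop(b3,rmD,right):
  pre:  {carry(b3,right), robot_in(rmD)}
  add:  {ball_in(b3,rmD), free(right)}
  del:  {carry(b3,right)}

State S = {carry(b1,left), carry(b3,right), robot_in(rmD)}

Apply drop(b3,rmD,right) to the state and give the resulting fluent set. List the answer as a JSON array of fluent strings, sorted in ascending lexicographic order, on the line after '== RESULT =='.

Compute (S \ del) ∪ add:
  pre ⊆ S: {carry(b3,right), robot_in(rmD)} ⊆ S  — applicable
  S \ del = {carry(b1,left), robot_in(rmD)}
  ∪ add   = {ball_in(b3,rmD), carry(b1,left), free(right), robot_in(rmD)}

== RESULT ==
["ball_in(b3,rmD)", "carry(b1,left)", "free(right)", "robot_in(rmD)"]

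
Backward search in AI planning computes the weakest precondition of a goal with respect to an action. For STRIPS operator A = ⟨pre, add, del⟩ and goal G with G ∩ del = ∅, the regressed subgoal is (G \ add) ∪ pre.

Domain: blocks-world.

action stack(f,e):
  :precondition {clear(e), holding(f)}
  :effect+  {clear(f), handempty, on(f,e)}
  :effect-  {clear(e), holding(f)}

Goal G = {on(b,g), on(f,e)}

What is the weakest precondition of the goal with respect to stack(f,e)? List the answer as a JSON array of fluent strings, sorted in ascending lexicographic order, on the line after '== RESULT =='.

Compute (G \ add) ∪ pre:
  G ∩ del = {}  (empty — regression defined)
  G \ add = {on(b,g), on(f,e)} \ {clear(f), handempty, on(f,e)} = {on(b,g)}
  ∪ pre   = {on(b,g)} ∪ {clear(e), holding(f)}
          = {clear(e), holding(f), on(b,g)}

== RESULT ==
["clear(e)", "holding(f)", "on(b,g)"]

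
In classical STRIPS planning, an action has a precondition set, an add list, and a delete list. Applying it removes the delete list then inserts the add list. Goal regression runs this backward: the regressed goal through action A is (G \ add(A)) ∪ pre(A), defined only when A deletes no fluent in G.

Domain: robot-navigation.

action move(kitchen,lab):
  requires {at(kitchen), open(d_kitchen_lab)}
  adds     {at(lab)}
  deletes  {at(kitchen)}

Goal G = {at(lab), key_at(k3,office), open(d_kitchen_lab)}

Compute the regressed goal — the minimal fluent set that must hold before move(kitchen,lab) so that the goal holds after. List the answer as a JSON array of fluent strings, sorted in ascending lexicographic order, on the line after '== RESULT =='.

Compute (G \ add) ∪ pre:
  G ∩ del = {}  (empty — regression defined)
  G \ add = {at(lab), key_at(k3,office), open(d_kitchen_lab)} \ {at(lab)} = {key_at(k3,office), open(d_kitchen_lab)}
  ∪ pre   = {key_at(k3,office), open(d_kitchen_lab)} ∪ {at(kitchen), open(d_kitchen_lab)}
          = {at(kitchen), key_at(k3,office), open(d_kitchen_lab)}

== RESULT ==
["at(kitchen)", "key_at(k3,office)", "open(d_kitchen_lab)"]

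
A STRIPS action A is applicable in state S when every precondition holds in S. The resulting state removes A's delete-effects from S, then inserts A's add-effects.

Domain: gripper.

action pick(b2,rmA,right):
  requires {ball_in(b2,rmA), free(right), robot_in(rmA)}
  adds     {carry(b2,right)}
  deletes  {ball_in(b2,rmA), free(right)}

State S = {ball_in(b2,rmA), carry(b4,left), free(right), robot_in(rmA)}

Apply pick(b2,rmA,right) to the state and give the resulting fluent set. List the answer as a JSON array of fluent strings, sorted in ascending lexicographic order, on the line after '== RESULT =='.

Compute (S \ del) ∪ add:
  pre ⊆ S: {ball_in(b2,rmA), free(right), robot_in(rmA)} ⊆ S  — applicable
  S \ del = {carry(b4,left), robot_in(rmA)}
  ∪ add   = {carry(b2,right), carry(b4,left), robot_in(rmA)}

== RESULT ==
["carry(b2,right)", "carry(b4,left)", "robot_in(rmA)"]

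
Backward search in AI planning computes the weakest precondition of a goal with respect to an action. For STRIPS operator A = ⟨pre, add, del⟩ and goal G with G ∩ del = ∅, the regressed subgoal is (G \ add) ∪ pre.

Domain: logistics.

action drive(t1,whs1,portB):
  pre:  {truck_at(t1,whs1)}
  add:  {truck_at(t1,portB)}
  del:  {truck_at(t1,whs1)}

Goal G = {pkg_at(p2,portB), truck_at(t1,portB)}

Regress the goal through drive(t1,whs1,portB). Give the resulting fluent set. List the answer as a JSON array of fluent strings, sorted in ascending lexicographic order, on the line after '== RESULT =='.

Compute (G \ add) ∪ pre:
  G ∩ del = {}  (empty — regression defined)
  G \ add = {pkg_at(p2,portB), truck_at(t1,portB)} \ {truck_at(t1,portB)} = {pkg_at(p2,portB)}
  ∪ pre   = {pkg_at(p2,portB)} ∪ {truck_at(t1,whs1)}
          = {pkg_at(p2,portB), truck_at(t1,whs1)}

== RESULT ==
["pkg_at(p2,portB)", "truck_at(t1,whs1)"]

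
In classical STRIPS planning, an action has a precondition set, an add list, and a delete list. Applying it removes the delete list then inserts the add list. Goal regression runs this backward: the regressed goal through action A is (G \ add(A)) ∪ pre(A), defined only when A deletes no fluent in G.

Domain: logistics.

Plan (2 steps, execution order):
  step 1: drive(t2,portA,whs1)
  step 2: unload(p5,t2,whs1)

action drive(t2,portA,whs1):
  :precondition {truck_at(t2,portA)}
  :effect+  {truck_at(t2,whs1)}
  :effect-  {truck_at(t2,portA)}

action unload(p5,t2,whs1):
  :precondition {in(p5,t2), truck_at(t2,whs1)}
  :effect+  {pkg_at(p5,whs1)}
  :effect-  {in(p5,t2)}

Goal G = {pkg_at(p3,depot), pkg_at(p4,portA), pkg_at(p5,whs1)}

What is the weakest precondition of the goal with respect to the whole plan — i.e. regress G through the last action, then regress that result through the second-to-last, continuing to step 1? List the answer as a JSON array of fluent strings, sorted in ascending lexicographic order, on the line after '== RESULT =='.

Work backward from the goal:
  through step 2 (unload(p5,t2,whs1)): drop {pkg_at(p5,whs1)}, keep {pkg_at(p3,depot), pkg_at(p4,portA)}, require {in(p5,t2), truck_at(t2,whs1)}
    → {in(p5,t2), pkg_at(p3,depot), pkg_at(p4,portA), truck_at(t2,whs1)}
  through step 1 (drive(t2,portA,whs1)): drop {truck_at(t2,whs1)}, keep {in(p5,t2), pkg_at(p3,depot), pkg_at(p4,portA)}, require {truck_at(t2,portA)}
    → {in(p5,t2), pkg_at(p3,depot), pkg_at(p4,portA), truck_at(t2,portA)}

== RESULT ==
["in(p5,t2)", "pkg_at(p3,depot)", "pkg_at(p4,portA)", "truck_at(t2,portA)"]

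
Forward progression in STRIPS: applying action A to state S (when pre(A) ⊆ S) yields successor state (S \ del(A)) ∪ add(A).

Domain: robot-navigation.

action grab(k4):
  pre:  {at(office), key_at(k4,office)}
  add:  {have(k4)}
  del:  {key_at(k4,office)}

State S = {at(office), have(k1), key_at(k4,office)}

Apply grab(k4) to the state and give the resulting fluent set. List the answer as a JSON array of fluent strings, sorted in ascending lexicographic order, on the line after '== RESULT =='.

Progress:
  pre ⊆ S: {at(office), key_at(k4,office)} ⊆ S  — applicable
  S \ del = {at(office), have(k1)}
  ∪ add   = {at(office), have(k1), have(k4)}

== RESULT ==
["at(office)", "have(k1)", "have(k4)"]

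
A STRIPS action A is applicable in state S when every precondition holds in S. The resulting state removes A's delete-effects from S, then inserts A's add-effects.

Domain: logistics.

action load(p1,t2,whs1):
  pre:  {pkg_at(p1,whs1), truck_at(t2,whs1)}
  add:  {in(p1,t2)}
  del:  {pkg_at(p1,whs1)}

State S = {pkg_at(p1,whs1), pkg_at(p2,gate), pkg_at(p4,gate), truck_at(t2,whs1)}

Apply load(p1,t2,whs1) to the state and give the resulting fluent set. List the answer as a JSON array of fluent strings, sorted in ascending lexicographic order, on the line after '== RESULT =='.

Progress:
  pre ⊆ S: {pkg_at(p1,whs1), truck_at(t2,whs1)} ⊆ S  — applicable
  S \ del = {pkg_at(p2,gate), pkg_at(p4,gate), truck_at(t2,whs1)}
  ∪ add   = {in(p1,t2), pkg_at(p2,gate), pkg_at(p4,gate), truck_at(t2,whs1)}

== RESULT ==
["in(p1,t2)", "pkg_at(p2,gate)", "pkg_at(p4,gate)", "truck_at(t2,whs1)"]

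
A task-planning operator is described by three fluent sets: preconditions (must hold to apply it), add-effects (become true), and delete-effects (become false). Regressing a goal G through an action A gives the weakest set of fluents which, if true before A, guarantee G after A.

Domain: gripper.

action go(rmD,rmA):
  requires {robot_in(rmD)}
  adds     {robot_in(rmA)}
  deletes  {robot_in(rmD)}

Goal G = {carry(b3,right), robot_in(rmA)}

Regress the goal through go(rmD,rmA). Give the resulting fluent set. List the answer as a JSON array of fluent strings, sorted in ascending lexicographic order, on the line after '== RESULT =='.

Regress:
  G ∩ del = {}  (empty — regression defined)
  G \ add = {carry(b3,right), robot_in(rmA)} \ {robot_in(rmA)} = {carry(b3,right)}
  ∪ pre   = {carry(b3,right)} ∪ {robot_in(rmD)}
          = {carry(b3,right), robot_in(rmD)}

== RESULT ==
["carry(b3,right)", "robot_in(rmD)"]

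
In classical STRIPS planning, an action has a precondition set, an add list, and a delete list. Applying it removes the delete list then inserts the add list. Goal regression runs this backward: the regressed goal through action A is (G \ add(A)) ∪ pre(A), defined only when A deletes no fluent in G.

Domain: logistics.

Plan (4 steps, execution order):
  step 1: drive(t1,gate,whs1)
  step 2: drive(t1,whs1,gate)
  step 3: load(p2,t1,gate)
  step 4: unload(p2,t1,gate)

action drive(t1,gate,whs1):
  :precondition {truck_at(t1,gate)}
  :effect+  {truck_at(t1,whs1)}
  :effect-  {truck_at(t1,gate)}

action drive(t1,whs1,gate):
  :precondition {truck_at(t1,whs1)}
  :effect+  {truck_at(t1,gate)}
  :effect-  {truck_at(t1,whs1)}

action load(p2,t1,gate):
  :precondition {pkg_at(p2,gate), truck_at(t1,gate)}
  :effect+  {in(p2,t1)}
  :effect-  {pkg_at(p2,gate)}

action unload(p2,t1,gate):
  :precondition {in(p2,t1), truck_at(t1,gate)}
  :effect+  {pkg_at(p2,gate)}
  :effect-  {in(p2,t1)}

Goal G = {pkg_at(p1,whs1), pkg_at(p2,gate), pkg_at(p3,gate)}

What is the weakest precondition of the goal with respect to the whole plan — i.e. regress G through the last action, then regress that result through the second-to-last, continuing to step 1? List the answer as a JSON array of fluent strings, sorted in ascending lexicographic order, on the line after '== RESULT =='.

Regress step by step:
  through step 4 (unload(p2,t1,gate)): drop {pkg_at(p2,gate)}, keep {pkg_at(p1,whs1), pkg_at(p3,gate)}, require {in(p2,t1), truck_at(t1,gate)}
    → {in(p2,t1), pkg_at(p1,whs1), pkg_at(p3,gate), truck_at(t1,gate)}
  through step 3 (load(p2,t1,gate)): drop {in(p2,t1)}, keep {pkg_at(p1,whs1), pkg_at(p3,gate), truck_at(t1,gate)}, require {pkg_at(p2,gate), truck_at(t1,gate)}
    → {pkg_at(p1,whs1), pkg_at(p2,gate), pkg_at(p3,gate), truck_at(t1,gate)}
  through step 2 (drive(t1,whs1,gate)): drop {truck_at(t1,gate)}, keep {pkg_at(p1,whs1), pkg_at(p2,gate), pkg_at(p3,gate)}, require {truck_at(t1,whs1)}
    → {pkg_at(p1,whs1), pkg_at(p2,gate), pkg_at(p3,gate), truck_at(t1,whs1)}
  through step 1 (drive(t1,gate,whs1)): drop {truck_at(t1,whs1)}, keep {pkg_at(p1,whs1), pkg_at(p2,gate), pkg_at(p3,gate)}, require {truck_at(t1,gate)}
    → {pkg_at(p1,whs1), pkg_at(p2,gate), pkg_at(p3,gate), truck_at(t1,gate)}

== RESULT ==
["pkg_at(p1,whs1)", "pkg_at(p2,gate)", "pkg_at(p3,gate)", "truck_at(t1,gate)"]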